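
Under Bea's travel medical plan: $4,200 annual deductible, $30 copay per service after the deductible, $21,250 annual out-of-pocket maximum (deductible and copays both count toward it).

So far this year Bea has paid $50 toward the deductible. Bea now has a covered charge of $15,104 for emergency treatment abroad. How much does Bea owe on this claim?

Remaining deductible: $4,200 − $50 = $4,150.
The remaining $10,954 (= $15,104 − $4,150) moves to the copay.
Copay on this service: $30.
That puts the traveler's cost at $4,150 + $30 = $4,180 before any cap.
Total out-of-pocket so far would be $50 + $4,180 = $4,230, below the $21,250 cap — no reduction.

$4,180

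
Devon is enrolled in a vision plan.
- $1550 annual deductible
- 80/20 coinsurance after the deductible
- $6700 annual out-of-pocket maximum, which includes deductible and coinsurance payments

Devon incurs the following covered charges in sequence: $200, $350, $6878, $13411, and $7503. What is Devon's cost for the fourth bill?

$2682.20

Claim 1 — $200: fully absorbed by the deductible. Member owes $200 (running OOP $200).
Claim 2 — $350: fully absorbed by the deductible. Cost to member: $350. OOP to date $550.
Claim 3 — $6878: $1000 to deductible, leaving $5878; coinsurance $5878 × 20% = $1175.60. Member owes $2175.60 (running OOP $2725.60).
Claim 4 — $13411: deductible already satisfied, so member's share is 20% × $13411 = $2682.20. Member pays $2682.20; OOP now $5407.80.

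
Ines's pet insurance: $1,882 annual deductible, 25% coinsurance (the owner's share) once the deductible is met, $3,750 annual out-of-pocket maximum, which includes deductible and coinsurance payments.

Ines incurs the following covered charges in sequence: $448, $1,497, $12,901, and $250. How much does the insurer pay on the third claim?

$11,048.75

Claim 1 ($448): fully absorbed by the deductible. Owner pays $448; OOP now $448. Plan pays $448 − $448 = $0.
Claim 2 ($1,497): deductible takes $1,434, $63 remains; owner's 25% is $15.75. Cost to owner: $1,449.75. OOP to date $1,897.75. Plan pays $1,497 − $1,449.75 = $47.25.
Claim 3 ($12,901): 25% coinsurance on $12,901 = $3,225.25. That would push OOP to $5,123, over the $3,750 cap, so owner pays $3,750 − $1,897.75 = $1,852.25. Plan pays $12,901 − $1,852.25 = $11,048.75.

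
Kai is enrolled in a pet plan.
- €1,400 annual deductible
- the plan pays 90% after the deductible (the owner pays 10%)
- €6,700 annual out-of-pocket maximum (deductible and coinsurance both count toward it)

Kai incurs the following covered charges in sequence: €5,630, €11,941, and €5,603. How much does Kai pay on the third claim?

€560.30

Bill 1, €5,630: €1,400 to deductible, leaving €4,230; coinsurance €4,230 × 10% = €423. Cost to owner: €1,823. OOP to date €1,823.
Bill 2, €11,941: deductible met; 10% of €11,941 = €1,194.10. Owner owes €1,194.10 (running OOP €3,017.10).
Bill 3, €5,603: deductible met; 10% of €5,603 = €560.30. Owner owes €560.30 (running OOP €3,577.40).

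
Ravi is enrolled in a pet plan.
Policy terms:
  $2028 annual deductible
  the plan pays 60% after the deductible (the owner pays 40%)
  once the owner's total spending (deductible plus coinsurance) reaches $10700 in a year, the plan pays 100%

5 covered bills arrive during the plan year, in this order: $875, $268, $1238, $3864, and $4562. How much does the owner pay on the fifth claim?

$1824.80

#1 ($875): entire amount goes to the deductible. Owner owes $875 (running OOP $875).
#2 ($268): all of it applies to the deductible. Owner pays $268; OOP now $1143.
#3 ($1238): $885 to deductible, leaving $353; 40% of $353 = $141.20. Cost to owner: $1026.20. OOP to date $2169.20.
#4 ($3864): deductible already satisfied, so owner's share is 40% × $3864 = $1545.60. Owner pays $1545.60; OOP now $3714.80.
#5 ($4562): 40% coinsurance on $4562 = $1824.80. Owner owes $1824.80 (running OOP $5539.60).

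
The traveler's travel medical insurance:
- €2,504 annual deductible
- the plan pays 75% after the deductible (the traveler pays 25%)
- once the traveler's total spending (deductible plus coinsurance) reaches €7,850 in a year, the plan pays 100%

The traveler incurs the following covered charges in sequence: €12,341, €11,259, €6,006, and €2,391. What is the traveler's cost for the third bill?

#1 (€12,341): €2,504 to deductible, leaving €9,837; 25% of €9,837 = €2,459.25. Traveler owes €4,963.25 (running OOP €4,963.25).
#2 (€11,259): deductible already satisfied, so traveler's share is 25% × €11,259 = €2,814.75. Cost to traveler: €2,814.75. OOP to date €7,778.
#3 (€6,006): deductible already satisfied, so traveler's share is 25% × €6,006 = €1,501.50. OOP would hit €9,279.50 > €7,850, so the cap limits the traveler to €7,850 − €7,778 = €72.

€72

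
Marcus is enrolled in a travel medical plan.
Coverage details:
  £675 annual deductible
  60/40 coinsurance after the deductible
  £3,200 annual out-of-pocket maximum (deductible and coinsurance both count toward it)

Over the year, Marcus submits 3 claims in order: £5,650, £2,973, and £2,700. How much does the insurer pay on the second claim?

£2,438

Claim 1 — £5,650: £675 finishes the deductible; £4,975 goes to coinsurance; 40% of £4,975 = £1,990. Traveler owes £2,665 (running OOP £2,665). Plan pays £5,650 − £2,665 = £2,985.
Claim 2 — £2,973: 40% coinsurance on £2,973 = £1,189.20. Adding that to £2,665 gives £3,854.20, past the £3,200 cap; traveler pays only £3,200 − £2,665 = £535. Plan pays £2,973 − £535 = £2,438.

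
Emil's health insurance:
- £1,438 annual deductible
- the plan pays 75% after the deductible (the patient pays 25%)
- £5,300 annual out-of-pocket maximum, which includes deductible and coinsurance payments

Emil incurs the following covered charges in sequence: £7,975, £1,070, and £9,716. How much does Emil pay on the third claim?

£1,960.25

Claim 1 (£7,975): deductible takes £1,438, £6,537 remains; coinsurance £6,537 × 25% = £1,634.25. Patient pays £3,072.25; OOP now £3,072.25.
Claim 2 (£1,070): deductible already satisfied, so patient's share is 25% × £1,070 = £267.50. Patient pays £267.50; OOP now £3,339.75.
Claim 3 (£9,716): deductible already satisfied, so patient's share is 25% × £9,716 = £2,429. That would push OOP to £5,768.75, over the £5,300 cap, so patient pays £5,300 − £3,339.75 = £1,960.25.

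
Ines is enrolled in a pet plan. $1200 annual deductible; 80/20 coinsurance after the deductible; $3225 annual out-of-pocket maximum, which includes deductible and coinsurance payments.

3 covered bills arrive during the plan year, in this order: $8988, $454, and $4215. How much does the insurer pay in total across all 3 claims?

Bill 1, $8988: $1200 to deductible, leaving $7788; owner's 20% is $1557.60. Owner owes $2757.60 (running OOP $2757.60). Plan pays $8988 − $2757.60 = $6230.40.
Bill 2, $454: deductible already satisfied, so owner's share is 20% × $454 = $90.80. Cost to owner: $90.80. OOP to date $2848.40. Plan pays $454 − $90.80 = $363.20.
Bill 3, $4215: deductible met; 20% of $4215 = $843. Adding that to $2848.40 gives $3691.40, past the $3225 cap; owner pays only $3225 − $2848.40 = $376.60. Insurer: $4215 − $376.60 = $3838.40.
Insurer total = bills − owner's total = $13657 − $3225 = $10432.

$10432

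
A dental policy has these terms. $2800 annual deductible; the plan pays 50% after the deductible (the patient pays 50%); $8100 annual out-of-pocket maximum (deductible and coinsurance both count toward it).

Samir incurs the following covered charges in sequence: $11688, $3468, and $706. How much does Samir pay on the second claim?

$856

Claim 1 ($11688): deductible takes $2800, $8888 remains; patient's 50% is $4444. Patient owes $7244 (running OOP $7244).
Claim 2 ($3468): 50% coinsurance on $3468 = $1734. That would push OOP to $8978, over the $8100 cap, so patient pays $8100 − $7244 = $856.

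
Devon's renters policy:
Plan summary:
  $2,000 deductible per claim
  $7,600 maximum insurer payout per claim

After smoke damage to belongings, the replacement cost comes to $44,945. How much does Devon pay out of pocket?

After the deductible, $44,945 − $2,000 = $42,945 remains.
Since $42,945 > $7,600, the payout is capped at $7,600.
Tenant's share is the uncovered remainder: $44,945 − $7,600 = $37,345.

$37,345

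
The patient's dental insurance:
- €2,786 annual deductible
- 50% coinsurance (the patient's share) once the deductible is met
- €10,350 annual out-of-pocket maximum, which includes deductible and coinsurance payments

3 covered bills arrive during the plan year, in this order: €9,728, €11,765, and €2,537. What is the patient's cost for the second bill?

€4,093

Claim 1 (€9,728): €2,786 finishes the deductible; €6,942 goes to coinsurance; coinsurance €6,942 × 50% = €3,471. Patient pays €6,257; OOP now €6,257.
Claim 2 (€11,765): 50% coinsurance on €11,765 = €5,882.50. That would push OOP to €12,139.50, over the €10,350 cap, so patient pays €10,350 − €6,257 = €4,093.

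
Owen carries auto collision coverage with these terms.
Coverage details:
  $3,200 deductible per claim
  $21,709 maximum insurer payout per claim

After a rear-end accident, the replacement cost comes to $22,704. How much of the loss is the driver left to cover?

$3,200

After the deductible, $22,704 − $3,200 = $19,504 remains.
That's under the $21,709 cap, so the insurer reimburses the full $19,504.
The driver bears the rest of the original loss: $22,704 − $19,504 = $3,200.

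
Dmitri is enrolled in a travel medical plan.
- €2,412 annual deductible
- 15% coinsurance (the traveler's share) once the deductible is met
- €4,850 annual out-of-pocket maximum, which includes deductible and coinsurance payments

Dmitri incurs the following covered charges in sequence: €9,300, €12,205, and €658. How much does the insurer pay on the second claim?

€10,800.20

Claim 1 (€9,300): €2,412 finishes the deductible; €6,888 goes to coinsurance; traveler's 15% is €1,033.20. Traveler owes €3,445.20 (running OOP €3,445.20). Insurer: €9,300 − €3,445.20 = €5,854.80.
Claim 2 (€12,205): deductible met; 15% of €12,205 = €1,830.75. That would push OOP to €5,275.95, over the €4,850 cap, so traveler pays €4,850 − €3,445.20 = €1,404.80. Plan pays €12,205 − €1,404.80 = €10,800.20.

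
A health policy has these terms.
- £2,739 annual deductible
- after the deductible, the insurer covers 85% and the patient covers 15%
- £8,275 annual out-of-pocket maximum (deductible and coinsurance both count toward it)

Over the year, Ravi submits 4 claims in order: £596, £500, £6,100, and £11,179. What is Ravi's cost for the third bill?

£2,311.55

Claim 1 — £596: fully absorbed by the deductible. Cost to patient: £596. OOP to date £596.
Claim 2 — £500: all of it applies to the deductible. Cost to patient: £500. OOP to date £1,096.
Claim 3 — £6,100: £1,643 to deductible, leaving £4,457; patient's 15% is £668.55. Cost to patient: £2,311.55. OOP to date £3,407.55.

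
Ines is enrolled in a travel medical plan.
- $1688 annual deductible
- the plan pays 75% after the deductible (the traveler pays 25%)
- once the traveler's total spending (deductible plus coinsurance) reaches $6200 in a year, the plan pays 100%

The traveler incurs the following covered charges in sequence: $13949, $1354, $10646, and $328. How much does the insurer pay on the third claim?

$9537.75

Claim 1 ($13949): deductible takes $1688, $12261 remains; traveler's 25% is $3065.25. Traveler owes $4753.25 (running OOP $4753.25). Plan pays $13949 − $4753.25 = $9195.75.
Claim 2 ($1354): 25% coinsurance on $1354 = $338.50. Traveler owes $338.50 (running OOP $5091.75). Plan pays $1354 − $338.50 = $1015.50.
Claim 3 ($10646): deductible already satisfied, so traveler's share is 25% × $10646 = $2661.50. That would push OOP to $7753.25, over the $6200 cap, so traveler pays $6200 − $5091.75 = $1108.25. Insurer: $10646 − $1108.25 = $9537.75.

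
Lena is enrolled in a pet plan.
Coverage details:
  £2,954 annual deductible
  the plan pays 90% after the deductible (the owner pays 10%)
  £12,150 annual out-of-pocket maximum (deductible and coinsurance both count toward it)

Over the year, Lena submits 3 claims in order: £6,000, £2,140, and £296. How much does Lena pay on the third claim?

£29.60

Claim 1 — £6,000: £2,954 finishes the deductible; £3,046 goes to coinsurance; coinsurance £3,046 × 10% = £304.60. Owner owes £3,258.60 (running OOP £3,258.60).
Claim 2 — £2,140: deductible already satisfied, so owner's share is 10% × £2,140 = £214. Cost to owner: £214. OOP to date £3,472.60.
Claim 3 — £296: deductible met; 10% of £296 = £29.60. Owner pays £29.60; OOP now £3,502.20.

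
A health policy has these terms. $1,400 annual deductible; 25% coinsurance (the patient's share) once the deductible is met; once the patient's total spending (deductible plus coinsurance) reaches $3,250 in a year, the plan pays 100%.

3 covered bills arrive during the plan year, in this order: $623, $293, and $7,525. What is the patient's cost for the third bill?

$2,244.25

Claim 1 — $623: all of it applies to the deductible. Patient pays $623; OOP now $623.
Claim 2 — $293: entire amount goes to the deductible. Cost to patient: $293. OOP to date $916.
Claim 3 — $7,525: $484 finishes the deductible; $7,041 goes to coinsurance; patient's 25% is $1,760.25. Cost to patient: $2,244.25. OOP to date $3,160.25.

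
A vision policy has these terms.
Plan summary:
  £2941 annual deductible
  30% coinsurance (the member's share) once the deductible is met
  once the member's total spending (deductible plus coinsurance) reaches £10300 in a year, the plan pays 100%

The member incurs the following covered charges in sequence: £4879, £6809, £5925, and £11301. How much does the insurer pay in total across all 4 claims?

#1 (£4879): £2941 to deductible, leaving £1938; coinsurance £1938 × 30% = £581.40. Member owes £3522.40 (running OOP £3522.40). Insurer: £4879 − £3522.40 = £1356.60.
#2 (£6809): 30% coinsurance on £6809 = £2042.70. Cost to member: £2042.70. OOP to date £5565.10. Plan pays £6809 − £2042.70 = £4766.30.
#3 (£5925): 30% coinsurance on £5925 = £1777.50. Member pays £1777.50; OOP now £7342.60. Plan pays £5925 − £1777.50 = £4147.50.
#4 (£11301): 30% coinsurance on £11301 = £3390.30. Adding that to £7342.60 gives £10732.90, past the £10300 cap; member pays only £10300 − £7342.60 = £2957.40. Plan pays £11301 − £2957.40 = £8343.60.
Insurer total = bills − member's total = £28914 − £10300 = £18614.

£18614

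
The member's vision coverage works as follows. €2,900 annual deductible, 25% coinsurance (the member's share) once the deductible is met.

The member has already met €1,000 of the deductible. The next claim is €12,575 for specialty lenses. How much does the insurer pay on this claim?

€8,006.25

Remaining deductible: €2,900 − €1,000 = €1,900.
That leaves €12,575 − €1,900 = €10,675 for coinsurance.
Member's 25% share of €10,675 is €2,668.75.
Member responsibility: €1,900 + €2,668.75 = €4,568.75.
The plan picks up €12,575 − €4,568.75 = €8,006.25.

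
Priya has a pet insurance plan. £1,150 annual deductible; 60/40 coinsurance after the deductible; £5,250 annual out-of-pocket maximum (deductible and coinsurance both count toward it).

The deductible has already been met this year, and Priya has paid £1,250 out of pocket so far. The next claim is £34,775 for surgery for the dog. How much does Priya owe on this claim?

The deductible is already satisfied, so the full bill goes to coinsurance.
Coinsurance: £34,775 × 40% = £13,910.
Adding £13,910 to the £1,250 already spent would give £15,160, which exceeds the £5,250 cap; the owner pays just £5,250 − £1,250 = £4,000.

£4,000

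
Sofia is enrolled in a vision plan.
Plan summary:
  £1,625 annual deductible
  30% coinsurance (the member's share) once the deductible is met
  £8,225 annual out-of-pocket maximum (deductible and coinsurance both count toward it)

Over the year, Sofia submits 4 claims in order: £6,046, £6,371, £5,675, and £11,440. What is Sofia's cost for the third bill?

£1,702.50

#1 (£6,046): £1,625 finishes the deductible; £4,421 goes to coinsurance; 30% of £4,421 = £1,326.30. Member pays £2,951.30; OOP now £2,951.30.
#2 (£6,371): deductible already satisfied, so member's share is 30% × £6,371 = £1,911.30. Member pays £1,911.30; OOP now £4,862.60.
#3 (£5,675): 30% coinsurance on £5,675 = £1,702.50. Member owes £1,702.50 (running OOP £6,565.10).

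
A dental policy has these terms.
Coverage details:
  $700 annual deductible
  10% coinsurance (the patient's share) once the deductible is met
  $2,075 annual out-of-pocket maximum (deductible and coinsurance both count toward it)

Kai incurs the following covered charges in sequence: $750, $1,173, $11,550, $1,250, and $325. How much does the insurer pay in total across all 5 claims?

Claim 1 — $750: deductible takes $700, $50 remains; 10% of $50 = $5. Cost to patient: $705. OOP to date $705. Plan pays $750 − $705 = $45.
Claim 2 — $1,173: deductible already satisfied, so patient's share is 10% × $1,173 = $117.30. Patient owes $117.30 (running OOP $822.30). Plan pays $1,173 − $117.30 = $1,055.70.
Claim 3 — $11,550: deductible already satisfied, so patient's share is 10% × $11,550 = $1,155. Patient pays $1,155; OOP now $1,977.30. Insurer: $11,550 − $1,155 = $10,395.
Claim 4 — $1,250: deductible already satisfied, so patient's share is 10% × $1,250 = $125. Adding that to $1,977.30 gives $2,102.30, past the $2,075 cap; patient pays only $2,075 − $1,977.30 = $97.70. Insurer: $1,250 − $97.70 = $1,152.30.
Claim 5 — $325: deductible met; 10% of $325 = $32.50. OOP would hit $2,107.50 > $2,075, so the cap limits the patient to $2,075 − $2,075 = $0. Insurer: $325 − $0 = $325.
Insurer total: $45 + $1,055.70 + $10,395 + $1,152.30 + $325 = $12,973.

$12,973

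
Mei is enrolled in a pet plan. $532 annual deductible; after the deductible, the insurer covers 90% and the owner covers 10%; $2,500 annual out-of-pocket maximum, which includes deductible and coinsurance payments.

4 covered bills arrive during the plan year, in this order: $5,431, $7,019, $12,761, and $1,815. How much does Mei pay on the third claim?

$776.20

Claim 1 ($5,431): $532 finishes the deductible; $4,899 goes to coinsurance; 10% of $4,899 = $489.90. Cost to owner: $1,021.90. OOP to date $1,021.90.
Claim 2 ($7,019): deductible already satisfied, so owner's share is 10% × $7,019 = $701.90. Cost to owner: $701.90. OOP to date $1,723.80.
Claim 3 ($12,761): deductible met; 10% of $12,761 = $1,276.10. Adding that to $1,723.80 gives $2,999.90, past the $2,500 cap; owner pays only $2,500 − $1,723.80 = $776.20.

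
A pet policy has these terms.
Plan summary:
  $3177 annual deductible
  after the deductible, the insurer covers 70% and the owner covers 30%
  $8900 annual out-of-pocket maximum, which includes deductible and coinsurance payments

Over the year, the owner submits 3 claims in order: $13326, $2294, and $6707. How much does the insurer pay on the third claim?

Claim 1 — $13326: deductible takes $3177, $10149 remains; coinsurance $10149 × 30% = $3044.70. Owner owes $6221.70 (running OOP $6221.70). Plan pays $13326 − $6221.70 = $7104.30.
Claim 2 — $2294: deductible met; 30% of $2294 = $688.20. Owner pays $688.20; OOP now $6909.90. Insurer: $2294 − $688.20 = $1605.80.
Claim 3 — $6707: 30% coinsurance on $6707 = $2012.10. OOP would hit $8922 > $8900, so the cap limits the owner to $8900 − $6909.90 = $1990.10. Insurer: $6707 − $1990.10 = $4716.90.

$4716.90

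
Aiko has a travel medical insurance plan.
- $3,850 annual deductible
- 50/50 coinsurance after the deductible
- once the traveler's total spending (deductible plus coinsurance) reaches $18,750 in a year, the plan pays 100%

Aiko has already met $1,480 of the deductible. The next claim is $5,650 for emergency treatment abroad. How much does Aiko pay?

$4,010

Remaining deductible: $3,850 − $1,480 = $2,370.
After the $2,370 deductible portion, $5,650 − $2,370 = $3,280 is subject to coinsurance.
Traveler's 50% share of $3,280 is $1,640.
So the traveler owes $2,370 + $1,640 = $4,010 before any cap.
Cumulative spending $1,480 + $4,010 = $5,490 stays under the $18,750 maximum.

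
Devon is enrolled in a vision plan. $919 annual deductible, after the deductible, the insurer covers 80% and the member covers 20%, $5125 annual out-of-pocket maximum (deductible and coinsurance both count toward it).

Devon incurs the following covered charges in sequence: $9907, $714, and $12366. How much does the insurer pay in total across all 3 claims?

$17862

Bill 1, $9907: $919 finishes the deductible; $8988 goes to coinsurance; member's 20% is $1797.60. Member owes $2716.60 (running OOP $2716.60). Plan pays $9907 − $2716.60 = $7190.40.
Bill 2, $714: deductible already satisfied, so member's share is 20% × $714 = $142.80. Member owes $142.80 (running OOP $2859.40). Plan pays $714 − $142.80 = $571.20.
Bill 3, $12366: deductible met; 20% of $12366 = $2473.20. Adding that to $2859.40 gives $5332.60, past the $5125 cap; member pays only $5125 − $2859.40 = $2265.60. Plan pays $12366 − $2265.60 = $10100.40.
Insurer total: $7190.40 + $571.20 + $10100.40 = $17862.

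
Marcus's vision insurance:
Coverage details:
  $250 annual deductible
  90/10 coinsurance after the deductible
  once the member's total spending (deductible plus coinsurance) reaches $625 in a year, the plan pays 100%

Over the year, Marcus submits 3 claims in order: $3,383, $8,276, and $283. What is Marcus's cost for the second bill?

$61.70

Claim 1 ($3,383): $250 finishes the deductible; $3,133 goes to coinsurance; coinsurance $3,133 × 10% = $313.30. Member pays $563.30; OOP now $563.30.
Claim 2 ($8,276): deductible met; 10% of $8,276 = $827.60. OOP would hit $1,390.90 > $625, so the cap limits the member to $625 − $563.30 = $61.70.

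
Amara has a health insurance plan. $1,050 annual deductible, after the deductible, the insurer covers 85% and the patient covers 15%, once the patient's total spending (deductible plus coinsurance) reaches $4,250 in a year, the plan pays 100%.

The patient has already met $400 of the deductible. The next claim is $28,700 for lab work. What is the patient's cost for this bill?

$3,850

$400 of the $1,050 deductible is already met, leaving $650.
After the $650 deductible portion, $28,700 − $650 = $28,050 is subject to coinsurance.
Coinsurance: $28,050 × 15% = $4,207.50.
Patient responsibility before any cap: $650 + $4,207.50 = $4,857.50.
Adding $4,857.50 to the $400 already spent would give $5,257.50, which exceeds the $4,250 cap; the patient pays just $4,250 − $400 = $3,850.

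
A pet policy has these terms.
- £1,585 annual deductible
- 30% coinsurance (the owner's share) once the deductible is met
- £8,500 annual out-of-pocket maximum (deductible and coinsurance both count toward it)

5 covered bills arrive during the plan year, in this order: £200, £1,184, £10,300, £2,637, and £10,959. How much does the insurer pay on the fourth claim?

Bill 1, £200: fully absorbed by the deductible. Owner pays £200; OOP now £200. Insurer: £200 − £200 = £0.
Bill 2, £1,184: all of it applies to the deductible. Owner pays £1,184; OOP now £1,384. Insurer: £1,184 − £1,184 = £0.
Bill 3, £10,300: deductible takes £201, £10,099 remains; coinsurance £10,099 × 30% = £3,029.70. Owner owes £3,230.70 (running OOP £4,614.70). Plan pays £10,300 − £3,230.70 = £7,069.30.
Bill 4, £2,637: deductible already satisfied, so owner's share is 30% × £2,637 = £791.10. Owner pays £791.10; OOP now £5,405.80. Insurer: £2,637 − £791.10 = £1,845.90.

£1,845.90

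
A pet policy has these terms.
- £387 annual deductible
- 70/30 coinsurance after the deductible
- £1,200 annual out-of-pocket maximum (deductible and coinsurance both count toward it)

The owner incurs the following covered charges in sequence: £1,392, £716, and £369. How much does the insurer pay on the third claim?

Bill 1, £1,392: £387 to deductible, leaving £1,005; 30% of £1,005 = £301.50. Owner pays £688.50; OOP now £688.50. Plan pays £1,392 − £688.50 = £703.50.
Bill 2, £716: 30% coinsurance on £716 = £214.80. Owner pays £214.80; OOP now £903.30. Insurer: £716 − £214.80 = £501.20.
Bill 3, £369: deductible met; 30% of £369 = £110.70. Owner owes £110.70 (running OOP £1,014). Insurer: £369 − £110.70 = £258.30.

£258.30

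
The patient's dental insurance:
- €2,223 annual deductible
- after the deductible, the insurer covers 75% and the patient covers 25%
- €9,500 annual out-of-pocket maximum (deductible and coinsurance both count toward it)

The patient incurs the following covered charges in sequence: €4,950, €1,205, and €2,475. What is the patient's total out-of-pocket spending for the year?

Claim 1 — €4,950: deductible takes €2,223, €2,727 remains; 25% of €2,727 = €681.75. Cost to patient: €2,904.75. OOP to date €2,904.75.
Claim 2 — €1,205: 25% coinsurance on €1,205 = €301.25. Cost to patient: €301.25. OOP to date €3,206.
Claim 3 — €2,475: deductible met; 25% of €2,475 = €618.75. Patient pays €618.75; OOP now €3,824.75.
Summing the patient's payments: €2,904.75 + €301.25 + €618.75 = €3,824.75.

€3,824.75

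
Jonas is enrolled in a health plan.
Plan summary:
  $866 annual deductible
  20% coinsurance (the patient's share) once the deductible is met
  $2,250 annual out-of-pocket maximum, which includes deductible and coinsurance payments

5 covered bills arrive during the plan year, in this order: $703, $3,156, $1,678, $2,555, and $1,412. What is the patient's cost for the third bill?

Bill 1, $703: all of it applies to the deductible. Patient pays $703; OOP now $703.
Bill 2, $3,156: $163 finishes the deductible; $2,993 goes to coinsurance; coinsurance $2,993 × 20% = $598.60. Patient owes $761.60 (running OOP $1,464.60).
Bill 3, $1,678: 20% coinsurance on $1,678 = $335.60. Patient owes $335.60 (running OOP $1,800.20).

$335.60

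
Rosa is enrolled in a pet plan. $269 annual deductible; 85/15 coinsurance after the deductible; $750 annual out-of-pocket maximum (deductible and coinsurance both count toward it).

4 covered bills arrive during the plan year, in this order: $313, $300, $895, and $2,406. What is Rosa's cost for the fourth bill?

#1 ($313): $269 finishes the deductible; $44 goes to coinsurance; coinsurance $44 × 15% = $6.60. Owner pays $275.60; OOP now $275.60.
#2 ($300): 15% coinsurance on $300 = $45. Owner owes $45 (running OOP $320.60).
#3 ($895): 15% coinsurance on $895 = $134.25. Cost to owner: $134.25. OOP to date $454.85.
#4 ($2,406): deductible met; 15% of $2,406 = $360.90. That would push OOP to $815.75, over the $750 cap, so owner pays $750 − $454.85 = $295.15.

$295.15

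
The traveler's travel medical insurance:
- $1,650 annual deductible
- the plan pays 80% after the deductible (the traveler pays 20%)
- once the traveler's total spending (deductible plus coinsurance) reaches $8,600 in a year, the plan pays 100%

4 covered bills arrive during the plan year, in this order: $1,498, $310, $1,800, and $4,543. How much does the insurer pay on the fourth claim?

$3,634.40

Bill 1, $1,498: entire amount goes to the deductible. Traveler owes $1,498 (running OOP $1,498). Plan pays $1,498 − $1,498 = $0.
Bill 2, $310: $152 finishes the deductible; $158 goes to coinsurance; traveler's 20% is $31.60. Traveler owes $183.60 (running OOP $1,681.60). Insurer: $310 − $183.60 = $126.40.
Bill 3, $1,800: deductible already satisfied, so traveler's share is 20% × $1,800 = $360. Traveler owes $360 (running OOP $2,041.60). Plan pays $1,800 − $360 = $1,440.
Bill 4, $4,543: deductible met; 20% of $4,543 = $908.60. Traveler pays $908.60; OOP now $2,950.20. Insurer: $4,543 − $908.60 = $3,634.40.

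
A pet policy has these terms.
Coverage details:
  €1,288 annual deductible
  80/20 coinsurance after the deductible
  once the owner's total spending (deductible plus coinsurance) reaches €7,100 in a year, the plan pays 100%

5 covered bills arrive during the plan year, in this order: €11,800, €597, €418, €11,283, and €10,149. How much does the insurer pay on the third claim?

#1 (€11,800): €1,288 finishes the deductible; €10,512 goes to coinsurance; coinsurance €10,512 × 20% = €2,102.40. Owner owes €3,390.40 (running OOP €3,390.40). Plan pays €11,800 − €3,390.40 = €8,409.60.
#2 (€597): deductible already satisfied, so owner's share is 20% × €597 = €119.40. Owner pays €119.40; OOP now €3,509.80. Insurer: €597 − €119.40 = €477.60.
#3 (€418): deductible met; 20% of €418 = €83.60. Owner owes €83.60 (running OOP €3,593.40). Plan pays €418 − €83.60 = €334.40.

€334.40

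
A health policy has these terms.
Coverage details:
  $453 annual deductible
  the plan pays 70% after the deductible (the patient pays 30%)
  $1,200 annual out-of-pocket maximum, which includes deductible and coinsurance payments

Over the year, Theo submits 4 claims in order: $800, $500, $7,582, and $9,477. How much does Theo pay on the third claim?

$492.90

Claim 1 ($800): $453 to deductible, leaving $347; coinsurance $347 × 30% = $104.10. Patient owes $557.10 (running OOP $557.10).
Claim 2 ($500): deductible already satisfied, so patient's share is 30% × $500 = $150. Cost to patient: $150. OOP to date $707.10.
Claim 3 ($7,582): deductible already satisfied, so patient's share is 30% × $7,582 = $2,274.60. OOP would hit $2,981.70 > $1,200, so the cap limits the patient to $1,200 − $707.10 = $492.90.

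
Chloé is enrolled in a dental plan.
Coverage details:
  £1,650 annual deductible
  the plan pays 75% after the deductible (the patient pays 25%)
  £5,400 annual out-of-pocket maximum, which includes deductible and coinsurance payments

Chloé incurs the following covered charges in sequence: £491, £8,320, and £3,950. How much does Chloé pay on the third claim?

£987.50

#1 (£491): entire amount goes to the deductible. Patient owes £491 (running OOP £491).
#2 (£8,320): deductible takes £1,159, £7,161 remains; patient's 25% is £1,790.25. Patient pays £2,949.25; OOP now £3,440.25.
#3 (£3,950): deductible met; 25% of £3,950 = £987.50. Patient owes £987.50 (running OOP £4,427.75).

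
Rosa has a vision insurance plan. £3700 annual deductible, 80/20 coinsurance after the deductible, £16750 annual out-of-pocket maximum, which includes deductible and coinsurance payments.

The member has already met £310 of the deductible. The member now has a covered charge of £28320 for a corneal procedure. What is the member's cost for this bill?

£8376

Remaining deductible: £3700 − £310 = £3390.
The remaining £24930 (= £28320 − £3390) moves to coinsurance.
Coinsurance: £24930 × 20% = £4986.
Member responsibility before any cap: £3390 + £4986 = £8376.
Cumulative spending £310 + £8376 = £8686 stays under the £16750 maximum.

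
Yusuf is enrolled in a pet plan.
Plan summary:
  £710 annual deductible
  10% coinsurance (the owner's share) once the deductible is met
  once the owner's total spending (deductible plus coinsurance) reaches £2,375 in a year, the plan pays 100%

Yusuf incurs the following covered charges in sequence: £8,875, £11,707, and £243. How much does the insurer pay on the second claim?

#1 (£8,875): deductible takes £710, £8,165 remains; coinsurance £8,165 × 10% = £816.50. Cost to owner: £1,526.50. OOP to date £1,526.50. Plan pays £8,875 − £1,526.50 = £7,348.50.
#2 (£11,707): 10% coinsurance on £11,707 = £1,170.70. That would push OOP to £2,697.20, over the £2,375 cap, so owner pays £2,375 − £1,526.50 = £848.50. Insurer: £11,707 − £848.50 = £10,858.50.

£10,858.50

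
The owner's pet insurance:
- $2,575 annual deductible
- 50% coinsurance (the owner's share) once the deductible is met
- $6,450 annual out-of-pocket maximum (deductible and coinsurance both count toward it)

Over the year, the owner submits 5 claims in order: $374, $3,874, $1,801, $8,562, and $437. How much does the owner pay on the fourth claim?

$2,138

#1 ($374): all of it applies to the deductible. Owner pays $374; OOP now $374.
#2 ($3,874): $2,201 finishes the deductible; $1,673 goes to coinsurance; coinsurance $1,673 × 50% = $836.50. Owner pays $3,037.50; OOP now $3,411.50.
#3 ($1,801): deductible already satisfied, so owner's share is 50% × $1,801 = $900.50. Owner owes $900.50 (running OOP $4,312).
#4 ($8,562): 50% coinsurance on $8,562 = $4,281. Adding that to $4,312 gives $8,593, past the $6,450 cap; owner pays only $6,450 − $4,312 = $2,138.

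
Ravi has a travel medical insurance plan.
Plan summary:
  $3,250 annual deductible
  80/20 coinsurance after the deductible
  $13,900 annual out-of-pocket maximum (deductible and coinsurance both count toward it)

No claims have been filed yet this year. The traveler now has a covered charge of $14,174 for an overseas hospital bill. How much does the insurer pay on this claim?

The full $3,250 deductible is still open; $3,250 of this bill applies to it.
After the $3,250 deductible portion, $14,174 − $3,250 = $10,924 is subject to coinsurance.
Coinsurance: $10,924 × 20% = $2,184.80.
That puts the traveler's cost at $3,250 + $2,184.80 = $5,434.80 before any cap.
Cumulative spending $0 + $5,434.80 = $5,434.80 stays under the $13,900 maximum.
The plan picks up $14,174 − $5,434.80 = $8,739.20.

$8,739.20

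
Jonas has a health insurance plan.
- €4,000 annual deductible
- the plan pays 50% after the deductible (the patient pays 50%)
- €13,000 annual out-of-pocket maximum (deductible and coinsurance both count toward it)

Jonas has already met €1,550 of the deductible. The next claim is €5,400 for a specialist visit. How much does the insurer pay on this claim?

€1,475

Remaining deductible: €4,000 − €1,550 = €2,450.
The remaining €2,950 (= €5,400 − €2,450) moves to coinsurance.
Patient's 50% share of €2,950 is €1,475.
That puts the patient's cost at €2,450 + €1,475 = €3,925 before any cap.
Total out-of-pocket so far would be €1,550 + €3,925 = €5,475, below the €13,000 cap — no reduction.
Insurer pays the balance: €5,400 − €3,925 = €1,475.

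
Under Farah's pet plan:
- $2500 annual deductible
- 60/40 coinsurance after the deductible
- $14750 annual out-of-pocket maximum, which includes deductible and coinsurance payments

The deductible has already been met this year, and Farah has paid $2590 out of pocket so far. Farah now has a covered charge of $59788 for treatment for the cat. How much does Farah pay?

The deductible is already satisfied, so the full bill goes to coinsurance.
Owner's 40% share of $59788 is $23915.20.
Adding $23915.20 to the $2590 already spent would give $26505.20, which exceeds the $14750 cap; the owner pays just $14750 − $2590 = $12160.

$12160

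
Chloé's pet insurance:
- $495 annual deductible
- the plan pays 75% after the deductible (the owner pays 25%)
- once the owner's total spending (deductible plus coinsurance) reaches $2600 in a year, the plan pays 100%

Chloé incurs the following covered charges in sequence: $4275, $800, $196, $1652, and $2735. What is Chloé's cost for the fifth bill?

$498

Bill 1, $4275: $495 finishes the deductible; $3780 goes to coinsurance; owner's 25% is $945. Owner pays $1440; OOP now $1440.
Bill 2, $800: deductible already satisfied, so owner's share is 25% × $800 = $200. Cost to owner: $200. OOP to date $1640.
Bill 3, $196: deductible already satisfied, so owner's share is 25% × $196 = $49. Cost to owner: $49. OOP to date $1689.
Bill 4, $1652: 25% coinsurance on $1652 = $413. Owner pays $413; OOP now $2102.
Bill 5, $2735: deductible met; 25% of $2735 = $683.75. That would push OOP to $2785.75, over the $2600 cap, so owner pays $2600 − $2102 = $498.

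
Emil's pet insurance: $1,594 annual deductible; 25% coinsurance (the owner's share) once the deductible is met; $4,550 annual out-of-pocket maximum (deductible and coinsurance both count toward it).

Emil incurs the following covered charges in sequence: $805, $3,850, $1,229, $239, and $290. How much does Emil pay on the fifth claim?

#1 ($805): all of it applies to the deductible. Cost to owner: $805. OOP to date $805.
#2 ($3,850): $789 finishes the deductible; $3,061 goes to coinsurance; coinsurance $3,061 × 25% = $765.25. Owner pays $1,554.25; OOP now $2,359.25.
#3 ($1,229): deductible already satisfied, so owner's share is 25% × $1,229 = $307.25. Cost to owner: $307.25. OOP to date $2,666.50.
#4 ($239): 25% coinsurance on $239 = $59.75. Cost to owner: $59.75. OOP to date $2,726.25.
#5 ($290): deductible already satisfied, so owner's share is 25% × $290 = $72.50. Owner pays $72.50; OOP now $2,798.75.

$72.50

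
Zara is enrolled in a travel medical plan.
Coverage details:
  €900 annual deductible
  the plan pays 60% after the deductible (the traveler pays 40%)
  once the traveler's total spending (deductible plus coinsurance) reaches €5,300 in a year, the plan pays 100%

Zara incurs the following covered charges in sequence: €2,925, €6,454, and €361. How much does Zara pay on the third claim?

€144.40

#1 (€2,925): €900 to deductible, leaving €2,025; traveler's 40% is €810. Traveler pays €1,710; OOP now €1,710.
#2 (€6,454): deductible already satisfied, so traveler's share is 40% × €6,454 = €2,581.60. Traveler pays €2,581.60; OOP now €4,291.60.
#3 (€361): 40% coinsurance on €361 = €144.40. Cost to traveler: €144.40. OOP to date €4,436.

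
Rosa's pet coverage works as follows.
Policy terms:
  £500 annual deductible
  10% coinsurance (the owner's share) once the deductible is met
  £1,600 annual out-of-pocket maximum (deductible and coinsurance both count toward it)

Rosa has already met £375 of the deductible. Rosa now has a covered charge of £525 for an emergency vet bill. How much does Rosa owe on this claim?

Remaining deductible: £500 − £375 = £125.
That leaves £525 − £125 = £400 for coinsurance.
Owner's 10% share of £400 is £40.
Owner responsibility before any cap: £125 + £40 = £165.
Total out-of-pocket so far would be £375 + £165 = £540, below the £1,600 cap — no reduction.

£165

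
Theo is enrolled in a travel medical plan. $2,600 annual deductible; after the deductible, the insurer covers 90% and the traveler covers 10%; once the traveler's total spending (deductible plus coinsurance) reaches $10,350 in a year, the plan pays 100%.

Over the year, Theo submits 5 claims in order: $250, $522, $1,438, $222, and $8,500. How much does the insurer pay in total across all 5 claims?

Claim 1 — $250: all of it applies to the deductible. Traveler pays $250; OOP now $250. Plan pays $250 − $250 = $0.
Claim 2 — $522: fully absorbed by the deductible. Traveler pays $522; OOP now $772. Plan pays $522 − $522 = $0.
Claim 3 — $1,438: all of it applies to the deductible. Cost to traveler: $1,438. OOP to date $2,210. Insurer: $1,438 − $1,438 = $0.
Claim 4 — $222: all of it applies to the deductible. Traveler owes $222 (running OOP $2,432). Plan pays $222 − $222 = $0.
Claim 5 — $8,500: $168 finishes the deductible; $8,332 goes to coinsurance; traveler's 10% is $833.20. Traveler owes $1,001.20 (running OOP $3,433.20). Insurer: $8,500 − $1,001.20 = $7,498.80.
Insurer total: $0 + $0 + $0 + $0 + $7,498.80 = $7,498.80.

$7,498.80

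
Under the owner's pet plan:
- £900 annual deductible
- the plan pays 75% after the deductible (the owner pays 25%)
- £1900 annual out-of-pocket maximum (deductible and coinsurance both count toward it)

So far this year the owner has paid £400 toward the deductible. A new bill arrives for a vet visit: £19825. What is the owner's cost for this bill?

Remaining deductible: £900 − £400 = £500.
After the £500 deductible portion, £19825 − £500 = £19325 is subject to coinsurance.
Coinsurance: £19325 × 25% = £4831.25.
Owner responsibility before any cap: £500 + £4831.25 = £5331.25.
Adding £5331.25 to the £400 already spent would give £5731.25, which exceeds the £1900 cap; the owner pays just £1900 − £400 = £1500.

£1500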